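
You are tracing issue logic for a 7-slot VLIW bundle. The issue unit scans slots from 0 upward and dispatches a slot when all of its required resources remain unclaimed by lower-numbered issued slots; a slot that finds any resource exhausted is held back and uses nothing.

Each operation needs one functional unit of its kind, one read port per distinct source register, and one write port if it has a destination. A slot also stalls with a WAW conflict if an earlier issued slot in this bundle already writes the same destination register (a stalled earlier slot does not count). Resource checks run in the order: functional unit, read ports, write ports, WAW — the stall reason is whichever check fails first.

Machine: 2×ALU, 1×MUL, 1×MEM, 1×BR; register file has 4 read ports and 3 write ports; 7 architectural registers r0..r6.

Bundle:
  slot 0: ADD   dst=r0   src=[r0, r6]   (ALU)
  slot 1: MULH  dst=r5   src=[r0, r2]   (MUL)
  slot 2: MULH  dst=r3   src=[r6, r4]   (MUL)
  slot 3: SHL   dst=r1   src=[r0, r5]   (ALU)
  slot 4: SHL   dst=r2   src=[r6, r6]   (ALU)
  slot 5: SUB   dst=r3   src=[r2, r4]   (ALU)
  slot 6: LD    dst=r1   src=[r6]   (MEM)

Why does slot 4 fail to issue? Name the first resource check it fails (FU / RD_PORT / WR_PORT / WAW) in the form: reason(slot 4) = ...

reason(slot 4) = RD_PORT

  0. ALU→r0 ⇒ go  {1A/1Mu/1Ld/1B | 2r 2w}
  1. MUL→r5 ⇒ go  {1A/0Mu/1Ld/1B | 0r 1w}
  2. MUL→r3 ⇒ no(FU)  {1A/0Mu/1Ld/1B | 0r 1w}
  3. ALU→r1 ⇒ no(RD_PORT)  {1A/0Mu/1Ld/1B | 0r 1w}
  4. ALU→r2 ⇒ no(RD_PORT)  {1A/0Mu/1Ld/1B | 0r 1w}
  5. ALU→r3 ⇒ no(RD_PORT)  {1A/0Mu/1Ld/1B | 0r 1w}
  6. MEM→r1 ⇒ no(RD_PORT)  {1A/0Mu/1Ld/1B | 0r 1w}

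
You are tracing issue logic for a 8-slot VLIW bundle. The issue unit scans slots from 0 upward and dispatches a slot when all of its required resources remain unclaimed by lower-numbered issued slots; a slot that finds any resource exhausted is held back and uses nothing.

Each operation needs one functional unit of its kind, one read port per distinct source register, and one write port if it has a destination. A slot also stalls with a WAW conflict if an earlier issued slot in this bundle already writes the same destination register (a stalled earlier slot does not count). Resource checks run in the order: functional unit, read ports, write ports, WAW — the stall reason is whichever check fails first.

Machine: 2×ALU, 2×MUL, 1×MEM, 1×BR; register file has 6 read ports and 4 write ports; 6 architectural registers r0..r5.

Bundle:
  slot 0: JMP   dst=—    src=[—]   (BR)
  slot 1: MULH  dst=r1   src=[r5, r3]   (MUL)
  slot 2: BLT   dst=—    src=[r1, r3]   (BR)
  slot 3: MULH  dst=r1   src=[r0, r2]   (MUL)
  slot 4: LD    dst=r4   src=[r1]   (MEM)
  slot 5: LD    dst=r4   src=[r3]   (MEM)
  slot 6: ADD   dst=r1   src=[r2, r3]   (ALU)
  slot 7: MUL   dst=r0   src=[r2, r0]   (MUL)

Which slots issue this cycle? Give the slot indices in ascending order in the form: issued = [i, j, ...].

issued = [0, 1, 4, 7]

  0. BR ⇒ go  {2A/2Mu/1Ld/0B | 6r 4w}
  1. MUL→r1 ⇒ go  {2A/1Mu/1Ld/0B | 4r 3w}
  2. BR ⇒ no(FU)  {2A/1Mu/1Ld/0B | 4r 3w}
  3. MUL→r1 ⇒ no(WAW)  {2A/1Mu/1Ld/0B | 4r 3w}
  4. MEM→r4 ⇒ go  {2A/1Mu/0Ld/0B | 3r 2w}
  5. MEM→r4 ⇒ no(FU)  {2A/1Mu/0Ld/0B | 3r 2w}
  6. ALU→r1 ⇒ no(WAW)  {2A/1Mu/0Ld/0B | 3r 2w}
  7. MUL→r0 ⇒ go  {2A/0Mu/0Ld/0B | 1r 1w}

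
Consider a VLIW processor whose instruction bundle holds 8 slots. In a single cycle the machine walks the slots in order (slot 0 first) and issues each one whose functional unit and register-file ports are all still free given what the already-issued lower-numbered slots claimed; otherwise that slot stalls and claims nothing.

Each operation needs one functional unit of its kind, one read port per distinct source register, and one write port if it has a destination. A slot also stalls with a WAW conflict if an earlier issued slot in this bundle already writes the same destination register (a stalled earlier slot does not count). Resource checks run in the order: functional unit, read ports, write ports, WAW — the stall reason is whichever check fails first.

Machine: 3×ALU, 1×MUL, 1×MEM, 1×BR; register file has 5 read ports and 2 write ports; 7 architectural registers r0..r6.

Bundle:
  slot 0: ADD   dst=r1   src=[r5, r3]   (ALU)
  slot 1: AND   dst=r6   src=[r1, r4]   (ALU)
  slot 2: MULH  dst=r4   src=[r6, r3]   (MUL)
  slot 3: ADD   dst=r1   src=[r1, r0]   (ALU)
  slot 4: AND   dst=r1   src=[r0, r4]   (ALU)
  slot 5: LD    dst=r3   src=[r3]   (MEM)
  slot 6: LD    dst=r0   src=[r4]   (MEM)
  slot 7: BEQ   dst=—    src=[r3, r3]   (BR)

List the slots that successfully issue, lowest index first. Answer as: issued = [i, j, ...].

slot 0 (ALU): ISSUE — free A2,Mu1,Ld1,B1 rp3 wp1
slot 1 (ALU): ISSUE — free A1,Mu1,Ld1,B1 rp1 wp0
slot 2 (MUL): stall RD_PORT — free A1,Mu1,Ld1,B1 rp1 wp0
slot 3 (ALU): stall RD_PORT — free A1,Mu1,Ld1,B1 rp1 wp0
slot 4 (ALU): stall RD_PORT — free A1,Mu1,Ld1,B1 rp1 wp0
slot 5 (MEM): stall WR_PORT — free A1,Mu1,Ld1,B1 rp1 wp0
slot 6 (MEM): stall WR_PORT — free A1,Mu1,Ld1,B1 rp1 wp0
slot 7 (BR): ISSUE — free A1,Mu1,Ld1,B0 rp0 wp0

issued = [0, 1, 7]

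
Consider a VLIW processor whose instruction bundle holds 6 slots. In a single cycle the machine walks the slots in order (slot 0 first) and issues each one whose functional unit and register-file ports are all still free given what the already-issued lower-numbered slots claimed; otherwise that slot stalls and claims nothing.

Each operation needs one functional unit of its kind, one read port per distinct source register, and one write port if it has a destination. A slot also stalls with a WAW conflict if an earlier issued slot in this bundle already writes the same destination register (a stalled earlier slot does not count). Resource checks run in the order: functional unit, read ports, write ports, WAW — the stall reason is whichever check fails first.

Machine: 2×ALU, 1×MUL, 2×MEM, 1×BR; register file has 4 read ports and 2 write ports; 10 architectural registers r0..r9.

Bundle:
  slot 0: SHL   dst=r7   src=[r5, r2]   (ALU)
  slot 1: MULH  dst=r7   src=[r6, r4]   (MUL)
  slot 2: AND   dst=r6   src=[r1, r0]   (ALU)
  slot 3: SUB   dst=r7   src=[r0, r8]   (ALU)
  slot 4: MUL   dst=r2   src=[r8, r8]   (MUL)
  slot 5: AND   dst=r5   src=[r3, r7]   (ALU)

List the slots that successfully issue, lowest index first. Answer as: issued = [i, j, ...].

issued = [0, 2]

slot 0 (ALU): ISSUE — free A1,Mu1,Ld2,B1 rp2 wp1
slot 1 (MUL): stall WAW — free A1,Mu1,Ld2,B1 rp2 wp1
slot 2 (ALU): ISSUE — free A0,Mu1,Ld2,B1 rp0 wp0
slot 3 (ALU): stall FU — free A0,Mu1,Ld2,B1 rp0 wp0
slot 4 (MUL): stall RD_PORT — free A0,Mu1,Ld2,B1 rp0 wp0
slot 5 (ALU): stall FU — free A0,Mu1,Ld2,B1 rp0 wp0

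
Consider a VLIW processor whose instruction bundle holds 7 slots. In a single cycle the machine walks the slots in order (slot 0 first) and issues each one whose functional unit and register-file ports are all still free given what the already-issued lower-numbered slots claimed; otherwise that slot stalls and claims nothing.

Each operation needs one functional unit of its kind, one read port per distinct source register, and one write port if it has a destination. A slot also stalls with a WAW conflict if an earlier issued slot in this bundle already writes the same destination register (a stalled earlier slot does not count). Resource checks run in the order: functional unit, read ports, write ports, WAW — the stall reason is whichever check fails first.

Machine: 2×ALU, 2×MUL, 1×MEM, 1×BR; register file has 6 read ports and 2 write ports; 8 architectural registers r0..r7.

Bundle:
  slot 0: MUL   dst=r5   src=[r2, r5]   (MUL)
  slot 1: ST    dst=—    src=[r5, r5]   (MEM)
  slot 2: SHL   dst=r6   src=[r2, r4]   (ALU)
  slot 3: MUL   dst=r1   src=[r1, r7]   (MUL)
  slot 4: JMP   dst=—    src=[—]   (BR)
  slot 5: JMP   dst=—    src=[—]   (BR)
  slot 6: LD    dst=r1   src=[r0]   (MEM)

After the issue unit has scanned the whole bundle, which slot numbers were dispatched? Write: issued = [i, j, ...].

issued = [0, 1, 2, 4]

slot 0 (MUL): ISSUE — free A2,Mu1,Ld1,B1 rp4 wp1
slot 1 (MEM): ISSUE — free A2,Mu1,Ld0,B1 rp3 wp1
slot 2 (ALU): ISSUE — free A1,Mu1,Ld0,B1 rp1 wp0
slot 3 (MUL): stall RD_PORT — free A1,Mu1,Ld0,B1 rp1 wp0
slot 4 (BR): ISSUE — free A1,Mu1,Ld0,B0 rp1 wp0
slot 5 (BR): stall FU — free A1,Mu1,Ld0,B0 rp1 wp0
slot 6 (MEM): stall FU — free A1,Mu1,Ld0,B0 rp1 wp0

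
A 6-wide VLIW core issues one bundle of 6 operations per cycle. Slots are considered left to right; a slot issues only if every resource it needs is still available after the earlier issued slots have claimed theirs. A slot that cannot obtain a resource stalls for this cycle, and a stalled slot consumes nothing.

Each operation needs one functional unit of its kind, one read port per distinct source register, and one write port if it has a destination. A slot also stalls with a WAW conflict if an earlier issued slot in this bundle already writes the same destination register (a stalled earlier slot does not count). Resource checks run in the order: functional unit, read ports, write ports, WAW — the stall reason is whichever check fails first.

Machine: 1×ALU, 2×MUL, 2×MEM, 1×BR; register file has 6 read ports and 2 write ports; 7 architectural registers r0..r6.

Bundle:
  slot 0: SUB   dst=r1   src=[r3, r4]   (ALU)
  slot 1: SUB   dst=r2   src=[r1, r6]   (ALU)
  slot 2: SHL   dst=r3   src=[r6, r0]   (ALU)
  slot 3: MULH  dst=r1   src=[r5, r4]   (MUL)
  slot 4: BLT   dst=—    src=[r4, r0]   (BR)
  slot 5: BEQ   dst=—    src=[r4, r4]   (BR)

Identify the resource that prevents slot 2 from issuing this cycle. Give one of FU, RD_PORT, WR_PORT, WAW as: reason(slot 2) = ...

  0. ALU→r1 ⇒ go  {0A/2Mu/2Ld/1B | 4r 1w}
  1. ALU→r2 ⇒ no(FU)  {0A/2Mu/2Ld/1B | 4r 1w}
  2. ALU→r3 ⇒ no(FU)  {0A/2Mu/2Ld/1B | 4r 1w}
  3. MUL→r1 ⇒ no(WAW)  {0A/2Mu/2Ld/1B | 4r 1w}
  4. BR ⇒ go  {0A/2Mu/2Ld/0B | 2r 1w}
  5. BR ⇒ no(FU)  {0A/2Mu/2Ld/0B | 2r 1w}

reason(slot 2) = FU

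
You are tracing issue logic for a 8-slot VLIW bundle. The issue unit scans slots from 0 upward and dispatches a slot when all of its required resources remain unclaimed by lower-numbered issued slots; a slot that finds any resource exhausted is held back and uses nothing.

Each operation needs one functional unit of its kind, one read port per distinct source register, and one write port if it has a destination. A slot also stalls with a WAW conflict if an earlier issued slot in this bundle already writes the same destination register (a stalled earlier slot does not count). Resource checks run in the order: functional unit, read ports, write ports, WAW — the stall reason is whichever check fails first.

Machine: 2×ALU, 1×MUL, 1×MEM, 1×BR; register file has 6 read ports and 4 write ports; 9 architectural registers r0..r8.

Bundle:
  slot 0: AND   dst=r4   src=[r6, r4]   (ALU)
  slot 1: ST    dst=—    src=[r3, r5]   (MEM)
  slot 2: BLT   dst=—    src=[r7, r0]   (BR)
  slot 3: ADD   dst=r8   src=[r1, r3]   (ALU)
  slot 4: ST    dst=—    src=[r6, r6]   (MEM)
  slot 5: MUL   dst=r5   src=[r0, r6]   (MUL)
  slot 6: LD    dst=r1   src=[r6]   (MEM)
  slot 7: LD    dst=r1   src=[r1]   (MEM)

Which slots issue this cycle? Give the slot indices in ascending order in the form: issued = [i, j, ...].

issued = [0, 1, 2]

[0] ALU needs rd=2 wr=1: ok; after: ALU=1 MUL=1 MEM=1 BR=1, R=4, W=3
[1] MEM needs rd=2 wr=0: ok; after: ALU=1 MUL=1 MEM=0 BR=1, R=2, W=3
[2] BR needs rd=2 wr=0: ok; after: ALU=1 MUL=1 MEM=0 BR=0, R=0, W=3
[3] ALU needs rd=2 wr=1: RD_PORT; after: ALU=1 MUL=1 MEM=0 BR=0, R=0, W=3
[4] MEM needs rd=1 wr=0: FU; after: ALU=1 MUL=1 MEM=0 BR=0, R=0, W=3
[5] MUL needs rd=2 wr=1: RD_PORT; after: ALU=1 MUL=1 MEM=0 BR=0, R=0, W=3
[6] MEM needs rd=1 wr=1: FU; after: ALU=1 MUL=1 MEM=0 BR=0, R=0, W=3
[7] MEM needs rd=1 wr=1: FU; after: ALU=1 MUL=1 MEM=0 BR=0, R=0, W=3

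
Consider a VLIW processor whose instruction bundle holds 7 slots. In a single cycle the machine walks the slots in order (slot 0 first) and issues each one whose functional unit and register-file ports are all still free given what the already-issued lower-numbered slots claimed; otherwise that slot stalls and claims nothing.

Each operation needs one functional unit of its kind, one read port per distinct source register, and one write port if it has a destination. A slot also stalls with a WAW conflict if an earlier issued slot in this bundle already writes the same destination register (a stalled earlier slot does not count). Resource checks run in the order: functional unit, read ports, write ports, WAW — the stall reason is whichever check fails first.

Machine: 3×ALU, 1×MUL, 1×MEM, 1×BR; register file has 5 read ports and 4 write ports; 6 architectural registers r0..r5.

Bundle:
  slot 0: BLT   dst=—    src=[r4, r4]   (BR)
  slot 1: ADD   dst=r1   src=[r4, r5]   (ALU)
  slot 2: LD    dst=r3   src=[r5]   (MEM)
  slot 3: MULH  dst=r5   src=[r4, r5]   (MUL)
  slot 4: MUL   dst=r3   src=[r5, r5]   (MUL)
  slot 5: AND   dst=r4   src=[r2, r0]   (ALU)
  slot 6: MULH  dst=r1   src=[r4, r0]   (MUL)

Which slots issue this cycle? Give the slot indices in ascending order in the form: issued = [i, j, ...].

slot 0 (BR): ISSUE — free A3,Mu1,Ld1,B0 rp4 wp4
slot 1 (ALU): ISSUE — free A2,Mu1,Ld1,B0 rp2 wp3
slot 2 (MEM): ISSUE — free A2,Mu1,Ld0,B0 rp1 wp2
slot 3 (MUL): stall RD_PORT — free A2,Mu1,Ld0,B0 rp1 wp2
slot 4 (MUL): stall WAW — free A2,Mu1,Ld0,B0 rp1 wp2
slot 5 (ALU): stall RD_PORT — free A2,Mu1,Ld0,B0 rp1 wp2
slot 6 (MUL): stall RD_PORT — free A2,Mu1,Ld0,B0 rp1 wp2

issued = [0, 1, 2]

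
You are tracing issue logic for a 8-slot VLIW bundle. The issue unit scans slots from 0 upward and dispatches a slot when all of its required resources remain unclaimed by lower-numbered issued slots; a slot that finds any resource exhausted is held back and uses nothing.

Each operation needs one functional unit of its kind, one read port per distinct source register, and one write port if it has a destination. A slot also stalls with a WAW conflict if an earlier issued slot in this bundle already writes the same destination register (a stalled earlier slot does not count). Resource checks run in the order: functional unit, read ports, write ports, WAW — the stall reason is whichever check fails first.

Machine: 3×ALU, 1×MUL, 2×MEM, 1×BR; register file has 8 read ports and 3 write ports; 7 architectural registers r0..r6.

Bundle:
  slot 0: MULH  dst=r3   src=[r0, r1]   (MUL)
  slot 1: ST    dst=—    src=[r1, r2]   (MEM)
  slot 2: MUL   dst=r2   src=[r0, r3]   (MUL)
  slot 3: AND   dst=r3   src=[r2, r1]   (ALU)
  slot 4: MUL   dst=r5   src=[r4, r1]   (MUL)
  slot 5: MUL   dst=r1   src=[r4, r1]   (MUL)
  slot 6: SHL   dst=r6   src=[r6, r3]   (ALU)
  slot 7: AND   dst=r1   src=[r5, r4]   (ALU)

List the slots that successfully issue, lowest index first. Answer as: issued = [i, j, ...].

issued = [0, 1, 6, 7]

(0) want 1×MUL +2rd +1wr — yes → AL3|MU0|ME2|BR1|rd6|wr2
(1) want 1×MEM +2rd +0wr — yes → AL3|MU0|ME1|BR1|rd4|wr2
(2) want 1×MUL +2rd +1wr — FU → AL3|MU0|ME1|BR1|rd4|wr2
(3) want 1×ALU +2rd +1wr — WAW → AL3|MU0|ME1|BR1|rd4|wr2
(4) want 1×MUL +2rd +1wr — FU → AL3|MU0|ME1|BR1|rd4|wr2
(5) want 1×MUL +2rd +1wr — FU → AL3|MU0|ME1|BR1|rd4|wr2
(6) want 1×ALU +2rd +1wr — yes → AL2|MU0|ME1|BR1|rd2|wr1
(7) want 1×ALU +2rd +1wr — yes → AL1|MU0|ME1|BR1|rd0|wr0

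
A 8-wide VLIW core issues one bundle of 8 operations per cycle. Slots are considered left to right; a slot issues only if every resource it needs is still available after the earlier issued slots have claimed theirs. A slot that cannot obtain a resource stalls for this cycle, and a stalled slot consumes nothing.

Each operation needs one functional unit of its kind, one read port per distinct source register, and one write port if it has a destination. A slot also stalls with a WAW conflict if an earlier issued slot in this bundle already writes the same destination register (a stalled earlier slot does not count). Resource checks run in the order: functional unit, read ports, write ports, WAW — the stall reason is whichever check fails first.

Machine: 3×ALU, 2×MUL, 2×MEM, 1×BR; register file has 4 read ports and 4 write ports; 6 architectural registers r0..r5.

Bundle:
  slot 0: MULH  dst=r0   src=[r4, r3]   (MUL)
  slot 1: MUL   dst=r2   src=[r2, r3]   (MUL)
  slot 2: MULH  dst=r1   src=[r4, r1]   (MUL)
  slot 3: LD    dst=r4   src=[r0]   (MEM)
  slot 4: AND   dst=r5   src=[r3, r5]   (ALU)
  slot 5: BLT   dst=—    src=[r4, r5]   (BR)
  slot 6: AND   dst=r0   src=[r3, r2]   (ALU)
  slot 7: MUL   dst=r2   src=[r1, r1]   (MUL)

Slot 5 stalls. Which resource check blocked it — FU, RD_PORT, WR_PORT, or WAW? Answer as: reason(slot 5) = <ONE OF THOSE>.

#0 MUL src=r4,r3 dispatched  <A:3 Mu:1 Ld:2 B:1 rd:2 wr:3>
#1 MUL src=r2,r3 dispatched  <A:3 Mu:0 Ld:2 B:1 rd:0 wr:2>
#2 MUL src=r4,r1 held:FU  <A:3 Mu:0 Ld:2 B:1 rd:0 wr:2>
#3 MEM src=r0 held:RD_PORT  <A:3 Mu:0 Ld:2 B:1 rd:0 wr:2>
#4 ALU src=r3,r5 held:RD_PORT  <A:3 Mu:0 Ld:2 B:1 rd:0 wr:2>
#5 BR src=r4,r5 held:RD_PORT  <A:3 Mu:0 Ld:2 B:1 rd:0 wr:2>
#6 ALU src=r3,r2 held:RD_PORT  <A:3 Mu:0 Ld:2 B:1 rd:0 wr:2>
#7 MUL src=r1,r1 held:FU  <A:3 Mu:0 Ld:2 B:1 rd:0 wr:2>

reason(slot 5) = RD_PORT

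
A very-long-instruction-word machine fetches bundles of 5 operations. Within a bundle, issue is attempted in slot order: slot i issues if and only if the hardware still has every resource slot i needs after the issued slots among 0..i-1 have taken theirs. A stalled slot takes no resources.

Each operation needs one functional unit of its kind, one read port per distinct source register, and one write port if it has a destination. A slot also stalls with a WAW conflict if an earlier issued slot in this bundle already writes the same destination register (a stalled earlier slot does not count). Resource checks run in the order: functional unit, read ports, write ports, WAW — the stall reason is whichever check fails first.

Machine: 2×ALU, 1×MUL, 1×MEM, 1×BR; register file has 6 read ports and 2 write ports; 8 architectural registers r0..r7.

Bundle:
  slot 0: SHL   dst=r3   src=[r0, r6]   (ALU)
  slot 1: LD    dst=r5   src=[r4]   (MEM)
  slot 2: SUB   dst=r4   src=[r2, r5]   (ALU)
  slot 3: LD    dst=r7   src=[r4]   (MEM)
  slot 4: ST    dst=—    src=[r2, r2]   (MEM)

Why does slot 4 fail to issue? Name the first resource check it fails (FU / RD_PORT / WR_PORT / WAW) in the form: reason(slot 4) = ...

reason(slot 4) = FU

(0) want 1×ALU +2rd +1wr — yes → AL1|MU1|ME1|BR1|rd4|wr1
(1) want 1×MEM +1rd +1wr — yes → AL1|MU1|ME0|BR1|rd3|wr0
(2) want 1×ALU +2rd +1wr — WR_PORT → AL1|MU1|ME0|BR1|rd3|wr0
(3) want 1×MEM +1rd +1wr — FU → AL1|MU1|ME0|BR1|rd3|wr0
(4) want 1×MEM +1rd +0wr — FU → AL1|MU1|ME0|BR1|rd3|wr0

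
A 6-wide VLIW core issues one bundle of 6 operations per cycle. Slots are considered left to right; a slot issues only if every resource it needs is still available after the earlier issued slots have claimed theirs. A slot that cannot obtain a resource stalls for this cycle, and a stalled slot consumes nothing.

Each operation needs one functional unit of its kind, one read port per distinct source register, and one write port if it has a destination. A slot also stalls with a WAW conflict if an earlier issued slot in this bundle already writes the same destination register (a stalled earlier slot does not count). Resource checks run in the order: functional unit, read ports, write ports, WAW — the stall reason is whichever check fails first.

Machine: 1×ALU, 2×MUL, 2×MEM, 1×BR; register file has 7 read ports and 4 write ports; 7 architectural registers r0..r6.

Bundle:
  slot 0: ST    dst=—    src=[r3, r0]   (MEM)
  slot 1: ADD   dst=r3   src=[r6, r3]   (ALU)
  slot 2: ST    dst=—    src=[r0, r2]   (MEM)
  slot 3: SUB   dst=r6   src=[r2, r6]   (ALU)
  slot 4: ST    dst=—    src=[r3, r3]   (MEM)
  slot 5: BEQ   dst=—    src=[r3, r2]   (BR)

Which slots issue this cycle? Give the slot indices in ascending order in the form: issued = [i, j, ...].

slot 0 (MEM): ISSUE — free A1,Mu2,Ld1,B1 rp5 wp4
slot 1 (ALU): ISSUE — free A0,Mu2,Ld1,B1 rp3 wp3
slot 2 (MEM): ISSUE — free A0,Mu2,Ld0,B1 rp1 wp3
slot 3 (ALU): stall FU — free A0,Mu2,Ld0,B1 rp1 wp3
slot 4 (MEM): stall FU — free A0,Mu2,Ld0,B1 rp1 wp3
slot 5 (BR): stall RD_PORT — free A0,Mu2,Ld0,B1 rp1 wp3

issued = [0, 1, 2]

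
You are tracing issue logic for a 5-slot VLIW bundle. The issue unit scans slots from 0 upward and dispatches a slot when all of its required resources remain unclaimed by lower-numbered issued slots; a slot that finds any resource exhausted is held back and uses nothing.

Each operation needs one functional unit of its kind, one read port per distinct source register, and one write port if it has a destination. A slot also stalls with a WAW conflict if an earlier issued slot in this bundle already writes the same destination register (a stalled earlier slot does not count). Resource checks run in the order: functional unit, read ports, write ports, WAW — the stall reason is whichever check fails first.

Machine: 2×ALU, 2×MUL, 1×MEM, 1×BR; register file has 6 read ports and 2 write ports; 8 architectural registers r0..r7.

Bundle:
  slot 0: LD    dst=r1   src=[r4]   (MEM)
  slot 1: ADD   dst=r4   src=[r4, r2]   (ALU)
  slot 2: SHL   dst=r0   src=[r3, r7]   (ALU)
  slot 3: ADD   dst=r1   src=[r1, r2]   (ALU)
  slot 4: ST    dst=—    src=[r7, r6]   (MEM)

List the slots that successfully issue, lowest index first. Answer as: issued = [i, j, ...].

slot 0 (MEM): ISSUE — free A2,Mu2,Ld0,B1 rp5 wp1
slot 1 (ALU): ISSUE — free A1,Mu2,Ld0,B1 rp3 wp0
slot 2 (ALU): stall WR_PORT — free A1,Mu2,Ld0,B1 rp3 wp0
slot 3 (ALU): stall WR_PORT — free A1,Mu2,Ld0,B1 rp3 wp0
slot 4 (MEM): stall FU — free A1,Mu2,Ld0,B1 rp3 wp0

issued = [0, 1]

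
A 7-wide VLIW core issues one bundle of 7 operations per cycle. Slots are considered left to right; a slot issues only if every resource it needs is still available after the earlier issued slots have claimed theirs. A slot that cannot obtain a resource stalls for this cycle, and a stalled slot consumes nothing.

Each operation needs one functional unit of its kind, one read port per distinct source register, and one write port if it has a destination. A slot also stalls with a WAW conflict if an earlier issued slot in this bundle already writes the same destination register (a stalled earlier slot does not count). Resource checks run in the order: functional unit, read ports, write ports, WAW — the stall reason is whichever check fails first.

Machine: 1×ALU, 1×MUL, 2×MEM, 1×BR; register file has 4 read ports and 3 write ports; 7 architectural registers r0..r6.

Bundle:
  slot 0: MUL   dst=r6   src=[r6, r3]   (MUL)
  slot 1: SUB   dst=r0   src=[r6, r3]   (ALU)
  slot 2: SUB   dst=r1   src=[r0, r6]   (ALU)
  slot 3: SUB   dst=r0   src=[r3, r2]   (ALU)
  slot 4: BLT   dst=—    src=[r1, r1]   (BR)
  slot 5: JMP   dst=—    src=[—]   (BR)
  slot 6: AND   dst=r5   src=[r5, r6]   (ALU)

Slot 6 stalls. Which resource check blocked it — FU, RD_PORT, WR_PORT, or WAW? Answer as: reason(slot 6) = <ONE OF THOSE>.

reason(slot 6) = FU

#0 MUL src=r6,r3 dispatched  <A:1 Mu:0 Ld:2 B:1 rd:2 wr:2>
#1 ALU src=r6,r3 dispatched  <A:0 Mu:0 Ld:2 B:1 rd:0 wr:1>
#2 ALU src=r0,r6 held:FU  <A:0 Mu:0 Ld:2 B:1 rd:0 wr:1>
#3 ALU src=r3,r2 held:FU  <A:0 Mu:0 Ld:2 B:1 rd:0 wr:1>
#4 BR src=r1,r1 held:RD_PORT  <A:0 Mu:0 Ld:2 B:1 rd:0 wr:1>
#5 BR src=- dispatched  <A:0 Mu:0 Ld:2 B:0 rd:0 wr:1>
#6 ALU src=r5,r6 held:FU  <A:0 Mu:0 Ld:2 B:0 rd:0 wr:1>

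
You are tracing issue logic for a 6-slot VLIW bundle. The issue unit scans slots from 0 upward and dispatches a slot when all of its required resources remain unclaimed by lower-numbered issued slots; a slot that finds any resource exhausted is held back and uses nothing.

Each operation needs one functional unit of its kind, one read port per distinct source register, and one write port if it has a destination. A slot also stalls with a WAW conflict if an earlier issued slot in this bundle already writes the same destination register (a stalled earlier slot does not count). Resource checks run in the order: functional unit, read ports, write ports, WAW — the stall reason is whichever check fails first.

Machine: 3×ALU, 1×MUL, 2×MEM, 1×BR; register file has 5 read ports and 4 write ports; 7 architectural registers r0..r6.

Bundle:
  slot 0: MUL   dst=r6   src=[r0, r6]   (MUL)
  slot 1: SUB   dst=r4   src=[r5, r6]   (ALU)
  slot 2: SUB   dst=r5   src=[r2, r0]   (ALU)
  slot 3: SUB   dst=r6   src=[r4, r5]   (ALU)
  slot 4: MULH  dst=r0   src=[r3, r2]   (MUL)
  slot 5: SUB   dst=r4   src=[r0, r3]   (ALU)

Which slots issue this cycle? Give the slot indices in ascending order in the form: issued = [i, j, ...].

[0] MUL needs rd=2 wr=1: ok; after: ALU=3 MUL=0 MEM=2 BR=1, R=3, W=3
[1] ALU needs rd=2 wr=1: ok; after: ALU=2 MUL=0 MEM=2 BR=1, R=1, W=2
[2] ALU needs rd=2 wr=1: RD_PORT; after: ALU=2 MUL=0 MEM=2 BR=1, R=1, W=2
[3] ALU needs rd=2 wr=1: RD_PORT; after: ALU=2 MUL=0 MEM=2 BR=1, R=1, W=2
[4] MUL needs rd=2 wr=1: FU; after: ALU=2 MUL=0 MEM=2 BR=1, R=1, W=2
[5] ALU needs rd=2 wr=1: RD_PORT; after: ALU=2 MUL=0 MEM=2 BR=1, R=1, W=2

issued = [0, 1]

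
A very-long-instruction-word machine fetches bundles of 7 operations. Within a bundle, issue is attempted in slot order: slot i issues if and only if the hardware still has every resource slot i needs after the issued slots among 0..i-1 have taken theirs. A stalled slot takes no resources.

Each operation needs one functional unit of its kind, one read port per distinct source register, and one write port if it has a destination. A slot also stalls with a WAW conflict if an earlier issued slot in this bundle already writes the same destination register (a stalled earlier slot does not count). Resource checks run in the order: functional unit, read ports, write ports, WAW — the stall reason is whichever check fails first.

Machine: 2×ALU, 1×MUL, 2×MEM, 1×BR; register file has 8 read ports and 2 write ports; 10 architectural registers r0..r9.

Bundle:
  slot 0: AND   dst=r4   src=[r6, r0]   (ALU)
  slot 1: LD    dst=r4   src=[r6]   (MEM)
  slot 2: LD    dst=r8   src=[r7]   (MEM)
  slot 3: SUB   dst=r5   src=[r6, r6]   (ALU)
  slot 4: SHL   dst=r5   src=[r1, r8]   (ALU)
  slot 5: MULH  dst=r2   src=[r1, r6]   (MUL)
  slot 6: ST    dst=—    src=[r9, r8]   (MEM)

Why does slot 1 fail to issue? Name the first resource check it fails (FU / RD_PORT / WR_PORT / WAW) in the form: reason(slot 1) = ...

[0] ALU needs rd=2 wr=1: ok; after: ALU=1 MUL=1 MEM=2 BR=1, R=6, W=1
[1] MEM needs rd=1 wr=1: WAW; after: ALU=1 MUL=1 MEM=2 BR=1, R=6, W=1
[2] MEM needs rd=1 wr=1: ok; after: ALU=1 MUL=1 MEM=1 BR=1, R=5, W=0
[3] ALU needs rd=1 wr=1: WR_PORT; after: ALU=1 MUL=1 MEM=1 BR=1, R=5, W=0
[4] ALU needs rd=2 wr=1: WR_PORT; after: ALU=1 MUL=1 MEM=1 BR=1, R=5, W=0
[5] MUL needs rd=2 wr=1: WR_PORT; after: ALU=1 MUL=1 MEM=1 BR=1, R=5, W=0
[6] MEM needs rd=2 wr=0: ok; after: ALU=1 MUL=1 MEM=0 BR=1, R=3, W=0

reason(slot 1) = WAW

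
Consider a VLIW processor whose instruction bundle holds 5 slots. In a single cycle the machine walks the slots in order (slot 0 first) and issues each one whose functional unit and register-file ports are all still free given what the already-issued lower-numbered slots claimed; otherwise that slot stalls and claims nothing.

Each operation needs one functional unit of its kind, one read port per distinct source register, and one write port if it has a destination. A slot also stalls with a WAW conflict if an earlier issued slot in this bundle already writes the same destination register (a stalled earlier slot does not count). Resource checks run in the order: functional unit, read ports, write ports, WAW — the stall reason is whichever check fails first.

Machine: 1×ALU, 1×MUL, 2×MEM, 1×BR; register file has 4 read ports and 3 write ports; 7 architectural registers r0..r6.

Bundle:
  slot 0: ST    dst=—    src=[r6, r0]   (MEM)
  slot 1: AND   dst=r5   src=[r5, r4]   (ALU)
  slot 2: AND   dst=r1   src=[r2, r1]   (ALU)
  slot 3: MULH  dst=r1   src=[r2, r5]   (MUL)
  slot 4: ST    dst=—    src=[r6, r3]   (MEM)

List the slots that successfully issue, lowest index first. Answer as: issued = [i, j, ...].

slot 0 (MEM): ISSUE — free A1,Mu1,Ld1,B1 rp2 wp3
slot 1 (ALU): ISSUE — free A0,Mu1,Ld1,B1 rp0 wp2
slot 2 (ALU): stall FU — free A0,Mu1,Ld1,B1 rp0 wp2
slot 3 (MUL): stall RD_PORT — free A0,Mu1,Ld1,B1 rp0 wp2
slot 4 (MEM): stall RD_PORT — free A0,Mu1,Ld1,B1 rp0 wp2

issued = [0, 1]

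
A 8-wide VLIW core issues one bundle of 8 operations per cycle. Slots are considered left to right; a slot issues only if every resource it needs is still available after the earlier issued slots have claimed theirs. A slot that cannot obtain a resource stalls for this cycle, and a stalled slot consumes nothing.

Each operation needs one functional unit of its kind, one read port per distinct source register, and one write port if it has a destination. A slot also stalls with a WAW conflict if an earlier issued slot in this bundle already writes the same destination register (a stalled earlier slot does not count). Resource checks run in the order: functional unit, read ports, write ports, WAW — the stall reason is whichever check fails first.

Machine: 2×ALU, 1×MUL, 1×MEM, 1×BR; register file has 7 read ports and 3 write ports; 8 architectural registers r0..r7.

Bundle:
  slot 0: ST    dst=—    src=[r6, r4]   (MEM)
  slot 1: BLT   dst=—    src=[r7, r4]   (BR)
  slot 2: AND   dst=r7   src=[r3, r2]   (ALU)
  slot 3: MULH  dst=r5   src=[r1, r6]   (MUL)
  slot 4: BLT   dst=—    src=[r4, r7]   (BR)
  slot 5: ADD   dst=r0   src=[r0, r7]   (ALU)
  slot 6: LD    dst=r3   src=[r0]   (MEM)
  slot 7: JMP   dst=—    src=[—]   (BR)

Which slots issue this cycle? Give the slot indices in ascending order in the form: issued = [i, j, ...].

(0) want 1×MEM +2rd +0wr — yes → AL2|MU1|ME0|BR1|rd5|wr3
(1) want 1×BR +2rd +0wr — yes → AL2|MU1|ME0|BR0|rd3|wr3
(2) want 1×ALU +2rd +1wr — yes → AL1|MU1|ME0|BR0|rd1|wr2
(3) want 1×MUL +2rd +1wr — RD_PORT → AL1|MU1|ME0|BR0|rd1|wr2
(4) want 1×BR +2rd +0wr — FU → AL1|MU1|ME0|BR0|rd1|wr2
(5) want 1×ALU +2rd +1wr — RD_PORT → AL1|MU1|ME0|BR0|rd1|wr2
(6) want 1×MEM +1rd +1wr — FU → AL1|MU1|ME0|BR0|rd1|wr2
(7) want 1×BR +0rd +0wr — FU → AL1|MU1|ME0|BR0|rd1|wr2

issued = [0, 1, 2]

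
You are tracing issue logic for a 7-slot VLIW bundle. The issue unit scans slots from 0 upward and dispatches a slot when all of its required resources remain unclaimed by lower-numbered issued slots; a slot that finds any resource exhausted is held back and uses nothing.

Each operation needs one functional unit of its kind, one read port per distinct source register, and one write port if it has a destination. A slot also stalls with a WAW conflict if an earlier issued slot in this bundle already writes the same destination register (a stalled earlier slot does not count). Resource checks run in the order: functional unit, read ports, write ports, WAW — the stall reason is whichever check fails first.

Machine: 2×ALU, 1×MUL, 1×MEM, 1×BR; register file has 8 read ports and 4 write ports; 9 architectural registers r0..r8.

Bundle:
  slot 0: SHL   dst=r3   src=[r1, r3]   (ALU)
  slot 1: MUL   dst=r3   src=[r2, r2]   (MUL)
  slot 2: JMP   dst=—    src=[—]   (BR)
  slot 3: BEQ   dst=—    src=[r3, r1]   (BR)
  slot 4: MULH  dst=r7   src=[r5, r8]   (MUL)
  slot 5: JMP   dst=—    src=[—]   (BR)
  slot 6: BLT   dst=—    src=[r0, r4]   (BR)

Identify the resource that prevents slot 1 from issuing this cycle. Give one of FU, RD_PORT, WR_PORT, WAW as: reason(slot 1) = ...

#0 ALU src=r1,r3 dispatched  <A:1 Mu:1 Ld:1 B:1 rd:6 wr:3>
#1 MUL src=r2,r2 held:WAW  <A:1 Mu:1 Ld:1 B:1 rd:6 wr:3>
#2 BR src=- dispatched  <A:1 Mu:1 Ld:1 B:0 rd:6 wr:3>
#3 BR src=r3,r1 held:FU  <A:1 Mu:1 Ld:1 B:0 rd:6 wr:3>
#4 MUL src=r5,r8 dispatched  <A:1 Mu:0 Ld:1 B:0 rd:4 wr:2>
#5 BR src=- held:FU  <A:1 Mu:0 Ld:1 B:0 rd:4 wr:2>
#6 BR src=r0,r4 held:FU  <A:1 Mu:0 Ld:1 B:0 rd:4 wr:2>

reason(slot 1) = WAW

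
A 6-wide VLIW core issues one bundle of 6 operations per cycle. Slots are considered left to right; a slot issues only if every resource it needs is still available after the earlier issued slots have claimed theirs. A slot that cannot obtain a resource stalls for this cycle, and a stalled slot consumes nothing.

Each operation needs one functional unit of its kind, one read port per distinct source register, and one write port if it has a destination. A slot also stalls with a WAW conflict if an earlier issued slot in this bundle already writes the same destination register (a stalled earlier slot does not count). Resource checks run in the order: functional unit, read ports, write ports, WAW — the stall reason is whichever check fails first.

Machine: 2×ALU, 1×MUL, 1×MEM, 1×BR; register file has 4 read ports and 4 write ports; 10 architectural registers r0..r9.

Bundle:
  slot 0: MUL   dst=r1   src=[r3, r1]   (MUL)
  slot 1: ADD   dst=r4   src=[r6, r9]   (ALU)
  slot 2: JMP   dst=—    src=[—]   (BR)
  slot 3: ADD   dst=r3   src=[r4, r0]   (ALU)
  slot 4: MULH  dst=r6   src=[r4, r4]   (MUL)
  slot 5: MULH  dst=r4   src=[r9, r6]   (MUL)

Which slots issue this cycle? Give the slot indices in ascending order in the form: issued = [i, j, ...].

[0] MUL needs rd=2 wr=1: ok; after: ALU=2 MUL=0 MEM=1 BR=1, R=2, W=3
[1] ALU needs rd=2 wr=1: ok; after: ALU=1 MUL=0 MEM=1 BR=1, R=0, W=2
[2] BR needs rd=0 wr=0: ok; after: ALU=1 MUL=0 MEM=1 BR=0, R=0, W=2
[3] ALU needs rd=2 wr=1: RD_PORT; after: ALU=1 MUL=0 MEM=1 BR=0, R=0, W=2
[4] MUL needs rd=1 wr=1: FU; after: ALU=1 MUL=0 MEM=1 BR=0, R=0, W=2
[5] MUL needs rd=2 wr=1: FU; after: ALU=1 MUL=0 MEM=1 BR=0, R=0, W=2

issued = [0, 1, 2]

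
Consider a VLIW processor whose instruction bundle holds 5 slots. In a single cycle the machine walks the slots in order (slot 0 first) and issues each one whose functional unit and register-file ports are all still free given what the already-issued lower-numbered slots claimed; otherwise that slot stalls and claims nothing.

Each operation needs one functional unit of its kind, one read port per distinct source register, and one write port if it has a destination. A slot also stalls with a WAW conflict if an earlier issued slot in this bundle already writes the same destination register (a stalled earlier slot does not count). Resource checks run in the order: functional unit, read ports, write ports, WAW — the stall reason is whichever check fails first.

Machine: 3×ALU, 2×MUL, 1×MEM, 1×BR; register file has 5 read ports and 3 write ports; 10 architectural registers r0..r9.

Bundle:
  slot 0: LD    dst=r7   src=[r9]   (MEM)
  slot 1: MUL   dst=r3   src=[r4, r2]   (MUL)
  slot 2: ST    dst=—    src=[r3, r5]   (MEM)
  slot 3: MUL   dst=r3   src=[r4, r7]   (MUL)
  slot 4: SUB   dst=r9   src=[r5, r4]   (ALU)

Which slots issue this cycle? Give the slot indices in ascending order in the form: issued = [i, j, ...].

#0 MEM src=r9 dispatched  <A:3 Mu:2 Ld:0 B:1 rd:4 wr:2>
#1 MUL src=r4,r2 dispatched  <A:3 Mu:1 Ld:0 B:1 rd:2 wr:1>
#2 MEM src=r3,r5 held:FU  <A:3 Mu:1 Ld:0 B:1 rd:2 wr:1>
#3 MUL src=r4,r7 held:WAW  <A:3 Mu:1 Ld:0 B:1 rd:2 wr:1>
#4 ALU src=r5,r4 dispatched  <A:2 Mu:1 Ld:0 B:1 rd:0 wr:0>

issued = [0, 1, 4]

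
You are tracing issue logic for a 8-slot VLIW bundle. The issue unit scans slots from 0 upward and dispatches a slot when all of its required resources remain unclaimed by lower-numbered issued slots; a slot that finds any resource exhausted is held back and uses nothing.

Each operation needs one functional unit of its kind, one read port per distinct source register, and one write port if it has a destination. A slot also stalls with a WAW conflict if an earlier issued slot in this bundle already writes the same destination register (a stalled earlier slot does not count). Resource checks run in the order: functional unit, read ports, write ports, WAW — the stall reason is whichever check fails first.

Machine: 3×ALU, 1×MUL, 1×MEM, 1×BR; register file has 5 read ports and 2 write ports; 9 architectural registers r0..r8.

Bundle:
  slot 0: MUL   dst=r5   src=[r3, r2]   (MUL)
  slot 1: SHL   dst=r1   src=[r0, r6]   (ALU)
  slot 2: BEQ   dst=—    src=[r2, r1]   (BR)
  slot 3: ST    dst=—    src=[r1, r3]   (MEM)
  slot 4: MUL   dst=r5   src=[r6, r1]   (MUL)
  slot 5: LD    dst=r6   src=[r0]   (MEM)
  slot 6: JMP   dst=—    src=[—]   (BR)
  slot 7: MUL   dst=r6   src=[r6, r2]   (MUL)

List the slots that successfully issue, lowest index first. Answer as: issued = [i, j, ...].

  0. MUL→r5 ⇒ go  {3A/0Mu/1Ld/1B | 3r 1w}
  1. ALU→r1 ⇒ go  {2A/0Mu/1Ld/1B | 1r 0w}
  2. BR ⇒ no(RD_PORT)  {2A/0Mu/1Ld/1B | 1r 0w}
  3. MEM ⇒ no(RD_PORT)  {2A/0Mu/1Ld/1B | 1r 0w}
  4. MUL→r5 ⇒ no(FU)  {2A/0Mu/1Ld/1B | 1r 0w}
  5. MEM→r6 ⇒ no(WR_PORT)  {2A/0Mu/1Ld/1B | 1r 0w}
  6. BR ⇒ go  {2A/0Mu/1Ld/0B | 1r 0w}
  7. MUL→r6 ⇒ no(FU)  {2A/0Mu/1Ld/0B | 1r 0w}

issued = [0, 1, 6]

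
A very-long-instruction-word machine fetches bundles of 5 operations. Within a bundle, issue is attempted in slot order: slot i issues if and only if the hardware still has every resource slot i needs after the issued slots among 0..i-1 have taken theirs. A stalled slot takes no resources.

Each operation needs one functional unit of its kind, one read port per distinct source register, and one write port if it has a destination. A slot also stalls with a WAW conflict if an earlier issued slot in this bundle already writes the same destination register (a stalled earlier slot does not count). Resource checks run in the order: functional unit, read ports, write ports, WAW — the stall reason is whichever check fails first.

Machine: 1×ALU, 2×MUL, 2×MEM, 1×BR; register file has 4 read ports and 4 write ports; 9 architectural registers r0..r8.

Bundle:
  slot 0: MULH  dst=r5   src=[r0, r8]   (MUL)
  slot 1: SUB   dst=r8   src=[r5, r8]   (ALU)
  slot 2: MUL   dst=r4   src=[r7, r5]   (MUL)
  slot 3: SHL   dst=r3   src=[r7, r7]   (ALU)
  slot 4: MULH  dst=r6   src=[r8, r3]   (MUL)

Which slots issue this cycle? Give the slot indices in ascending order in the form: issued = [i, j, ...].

[0] MUL needs rd=2 wr=1: ok; after: ALU=1 MUL=1 MEM=2 BR=1, R=2, W=3
[1] ALU needs rd=2 wr=1: ok; after: ALU=0 MUL=1 MEM=2 BR=1, R=0, W=2
[2] MUL needs rd=2 wr=1: RD_PORT; after: ALU=0 MUL=1 MEM=2 BR=1, R=0, W=2
[3] ALU needs rd=1 wr=1: FU; after: ALU=0 MUL=1 MEM=2 BR=1, R=0, W=2
[4] MUL needs rd=2 wr=1: RD_PORT; after: ALU=0 MUL=1 MEM=2 BR=1, R=0, W=2

issued = [0, 1]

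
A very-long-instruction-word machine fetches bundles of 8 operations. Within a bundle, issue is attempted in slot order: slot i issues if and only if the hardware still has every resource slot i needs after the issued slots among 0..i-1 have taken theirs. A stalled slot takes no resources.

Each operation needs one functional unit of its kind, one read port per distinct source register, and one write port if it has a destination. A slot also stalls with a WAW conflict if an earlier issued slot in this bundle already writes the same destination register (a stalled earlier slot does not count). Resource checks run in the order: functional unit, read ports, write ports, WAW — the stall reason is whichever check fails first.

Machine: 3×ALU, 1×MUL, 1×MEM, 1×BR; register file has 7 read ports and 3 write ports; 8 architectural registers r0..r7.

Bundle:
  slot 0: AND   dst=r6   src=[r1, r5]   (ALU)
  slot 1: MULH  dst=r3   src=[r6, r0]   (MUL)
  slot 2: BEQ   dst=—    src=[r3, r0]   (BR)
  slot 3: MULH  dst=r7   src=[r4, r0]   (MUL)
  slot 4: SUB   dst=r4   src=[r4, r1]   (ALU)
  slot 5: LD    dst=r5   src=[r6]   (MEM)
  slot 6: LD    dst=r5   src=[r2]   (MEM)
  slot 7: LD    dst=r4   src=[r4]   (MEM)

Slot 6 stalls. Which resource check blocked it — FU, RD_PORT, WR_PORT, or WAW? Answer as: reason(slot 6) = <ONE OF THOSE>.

slot 0 (ALU): ISSUE — free A2,Mu1,Ld1,B1 rp5 wp2
slot 1 (MUL): ISSUE — free A2,Mu0,Ld1,B1 rp3 wp1
slot 2 (BR): ISSUE — free A2,Mu0,Ld1,B0 rp1 wp1
slot 3 (MUL): stall FU — free A2,Mu0,Ld1,B0 rp1 wp1
slot 4 (ALU): stall RD_PORT — free A2,Mu0,Ld1,B0 rp1 wp1
slot 5 (MEM): ISSUE — free A2,Mu0,Ld0,B0 rp0 wp0
slot 6 (MEM): stall FU — free A2,Mu0,Ld0,B0 rp0 wp0
slot 7 (MEM): stall FU — free A2,Mu0,Ld0,B0 rp0 wp0

reason(slot 6) = FU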